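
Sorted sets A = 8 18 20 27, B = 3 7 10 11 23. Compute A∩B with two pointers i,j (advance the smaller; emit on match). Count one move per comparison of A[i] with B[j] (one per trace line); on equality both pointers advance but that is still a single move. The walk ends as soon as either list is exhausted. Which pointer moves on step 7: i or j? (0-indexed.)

[i=0,j=0] 8>3 → j++
[i=0,j=1] 8>7 → j++
[i=0,j=2] 8<10 → i++
[i=1,j=2] 18>10 → j++
[i=1,j=3] 18>11 → j++
[i=1,j=4] 18<23 → i++
[i=2,j=4] 20<23 → i++

i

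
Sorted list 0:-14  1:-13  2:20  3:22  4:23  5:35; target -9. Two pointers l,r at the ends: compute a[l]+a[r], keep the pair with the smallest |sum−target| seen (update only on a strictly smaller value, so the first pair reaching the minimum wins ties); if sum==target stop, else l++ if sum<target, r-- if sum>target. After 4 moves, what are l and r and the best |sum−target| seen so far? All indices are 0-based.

l=0, r=1, best |Δ|=15

[0,5] -14+35=21 d=30 * → r--
[0,4] -14+23=9 d=18 * → r--
[0,3] -14+22=8 d=17 * → r--
[0,2] -14+20=6 d=15 * → r--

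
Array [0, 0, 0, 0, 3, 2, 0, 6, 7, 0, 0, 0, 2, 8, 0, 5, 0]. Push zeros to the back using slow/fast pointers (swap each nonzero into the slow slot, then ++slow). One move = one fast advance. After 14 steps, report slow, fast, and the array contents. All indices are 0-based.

slow=6, fast=14, a=[3, 2, 6, 7, 2, 8, 0, 0, 0, 0, 0, 0, 0, 0, 0, 5, 0]

(s=0,f=0) a[fast]=0 → fast++
(s=0,f=1) a[fast]=0 → fast++
(s=0,f=2) a[fast]=0 → fast++
(s=0,f=3) a[fast]=0 → fast++
(s=0,f=4) a[fast]=3≠0 swap→a[0]=3 → slow++,fast++
(s=1,f=5) a[fast]=2≠0 swap→a[1]=2 → slow++,fast++
(s=2,f=6) a[fast]=0 → fast++
(s=2,f=7) a[fast]=6≠0 swap→a[2]=6 → slow++,fast++
(s=3,f=8) a[fast]=7≠0 swap→a[3]=7 → slow++,fast++
(s=4,f=9) a[fast]=0 → fast++
(s=4,f=10) a[fast]=0 → fast++
(s=4,f=11) a[fast]=0 → fast++
(s=4,f=12) a[fast]=2≠0 swap→a[4]=2 → slow++,fast++
(s=5,f=13) a[fast]=8≠0 swap→a[5]=8 → slow++,fast++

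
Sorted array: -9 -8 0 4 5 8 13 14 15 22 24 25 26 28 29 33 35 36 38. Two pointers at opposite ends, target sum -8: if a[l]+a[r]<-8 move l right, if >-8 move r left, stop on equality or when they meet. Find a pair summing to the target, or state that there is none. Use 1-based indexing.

(-8, 0)

l=1 r=19: -9+38=29 >-8, r--
l=1 r=18: -9+36=27 >-8, r--
l=1 r=17: -9+35=26 >-8, r--
l=1 r=16: -9+33=24 >-8, r--
l=1 r=15: -9+29=20 >-8, r--
l=1 r=14: -9+28=19 >-8, r--
l=1 r=13: -9+26=17 >-8, r--
l=1 r=12: -9+25=16 >-8, r--
l=1 r=11: -9+24=15 >-8, r--
l=1 r=10: -9+22=13 >-8, r--
l=1 r=9: -9+15=6 >-8, r--
l=1 r=8: -9+14=5 >-8, r--
l=1 r=7: -9+13=4 >-8, r--
l=1 r=6: -9+8=-1 >-8, r--
l=1 r=5: -9+5=-4 >-8, r--
l=1 r=4: -9+4=-5 >-8, r--
l=1 r=3: -9+0=-9 <-8, l++
l=2 r=3: -8+0=-8, found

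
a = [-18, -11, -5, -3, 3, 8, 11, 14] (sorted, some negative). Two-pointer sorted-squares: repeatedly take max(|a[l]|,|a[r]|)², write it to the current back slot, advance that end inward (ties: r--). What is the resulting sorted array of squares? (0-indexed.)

[9, 9, 25, 64, 121, 121, 196, 324]

[0,7] |-18|>|14| out[7]=324 → l++
[1,7] |-11|<=|14| out[6]=196 → r--
[1,6] |-11|<=|11| out[5]=121 → r--
[1,5] |-11|>|8| out[4]=121 → l++
[2,5] |-5|<=|8| out[3]=64 → r--
[2,4] |-5|>|3| out[2]=25 → l++
[3,4] |-3|<=|3| out[1]=9 → r--
[3,3] |-3|<=|-3| out[0]=9 → r--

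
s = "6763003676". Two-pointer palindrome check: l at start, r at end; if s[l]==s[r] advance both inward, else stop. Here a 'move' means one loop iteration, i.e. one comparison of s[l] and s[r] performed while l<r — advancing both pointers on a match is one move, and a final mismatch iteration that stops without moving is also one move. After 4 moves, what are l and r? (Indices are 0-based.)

l=4, r=5

[0,9] '6'=='6' → l++,r--
[1,8] '7'=='7' → l++,r--
[2,7] '6'=='6' → l++,r--
[3,6] '3'=='3' → l++,r--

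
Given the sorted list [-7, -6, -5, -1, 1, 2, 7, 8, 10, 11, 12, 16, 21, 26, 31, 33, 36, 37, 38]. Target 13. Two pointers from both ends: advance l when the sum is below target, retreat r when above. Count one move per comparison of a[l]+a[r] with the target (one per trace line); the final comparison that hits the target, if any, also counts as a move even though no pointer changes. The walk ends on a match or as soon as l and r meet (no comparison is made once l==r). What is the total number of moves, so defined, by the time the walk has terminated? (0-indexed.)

[0,18] -7+38=31 >13 → r--
[0,17] -7+37=30 >13 → r--
[0,16] -7+36=29 >13 → r--
[0,15] -7+33=26 >13 → r--
[0,14] -7+31=24 >13 → r--
[0,13] -7+26=19 >13 → r--
[0,12] -7+21=14 >13 → r--
[0,11] -7+16=9 <13 → l++
[1,11] -6+16=10 <13 → l++
[2,11] -5+16=11 <13 → l++
[3,11] -1+16=15 >13 → r--
[3,10] -1+12=11 <13 → l++
[4,10] 1+12=13 → found

13 moves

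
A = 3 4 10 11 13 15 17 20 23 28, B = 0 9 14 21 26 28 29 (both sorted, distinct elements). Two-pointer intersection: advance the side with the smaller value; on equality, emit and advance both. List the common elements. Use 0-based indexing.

i=0 j=0: 3>0, j++
i=0 j=1: 3<9, i++
i=1 j=1: 4<9, i++
i=2 j=1: 10>9, j++
i=2 j=2: 10<14, i++
i=3 j=2: 11<14, i++
i=4 j=2: 13<14, i++
i=5 j=2: 15>14, j++
i=5 j=3: 15<21, i++
i=6 j=3: 17<21, i++
i=7 j=3: 20<21, i++
i=8 j=3: 23>21, j++
i=8 j=4: 23<26, i++
i=9 j=4: 28>26, j++
i=9 j=5: 28==28 emit, i++,j++

intersection = [28]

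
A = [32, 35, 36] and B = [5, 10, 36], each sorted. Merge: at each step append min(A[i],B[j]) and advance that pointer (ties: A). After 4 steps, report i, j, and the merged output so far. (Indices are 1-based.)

[i=1,j=1] A[i]=32>B[j]=5 take 5 → j++
[i=1,j=2] A[i]=32>B[j]=10 take 10 → j++
[i=1,j=3] A[i]=32<=B[j]=36 take 32 → i++
[i=2,j=3] A[i]=35<=B[j]=36 take 35 → i++

i=3, j=3, merged so far=[5, 10, 32, 35]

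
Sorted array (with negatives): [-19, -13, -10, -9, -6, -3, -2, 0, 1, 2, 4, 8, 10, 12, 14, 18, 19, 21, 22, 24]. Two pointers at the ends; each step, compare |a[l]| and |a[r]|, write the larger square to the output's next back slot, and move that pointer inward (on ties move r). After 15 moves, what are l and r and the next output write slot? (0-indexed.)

l=5, r=9, next write slot=4

[0,19] |-19|<=|24| out[19]=576 → r--
[0,18] |-19|<=|22| out[18]=484 → r--
[0,17] |-19|<=|21| out[17]=441 → r--
[0,16] |-19|<=|19| out[16]=361 → r--
[0,15] |-19|>|18| out[15]=361 → l++
[1,15] |-13|<=|18| out[14]=324 → r--
[1,14] |-13|<=|14| out[13]=196 → r--
[1,13] |-13|>|12| out[12]=169 → l++
[2,13] |-10|<=|12| out[11]=144 → r--
[2,12] |-10|<=|10| out[10]=100 → r--
[2,11] |-10|>|8| out[9]=100 → l++
[3,11] |-9|>|8| out[8]=81 → l++
[4,11] |-6|<=|8| out[7]=64 → r--
[4,10] |-6|>|4| out[6]=36 → l++
[5,10] |-3|<=|4| out[5]=16 → r--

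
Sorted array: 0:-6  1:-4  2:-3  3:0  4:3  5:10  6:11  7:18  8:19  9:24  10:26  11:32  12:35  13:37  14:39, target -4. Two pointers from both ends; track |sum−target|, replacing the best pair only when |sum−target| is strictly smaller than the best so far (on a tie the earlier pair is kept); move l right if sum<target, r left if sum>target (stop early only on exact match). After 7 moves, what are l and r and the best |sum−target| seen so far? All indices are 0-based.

l=0, r=7, best |Δ|=17

[0,14] -6+39=33 d=37 * → r--
[0,13] -6+37=31 d=35 * → r--
[0,12] -6+35=29 d=33 * → r--
[0,11] -6+32=26 d=30 * → r--
[0,10] -6+26=20 d=24 * → r--
[0,9] -6+24=18 d=22 * → r--
[0,8] -6+19=13 d=17 * → r--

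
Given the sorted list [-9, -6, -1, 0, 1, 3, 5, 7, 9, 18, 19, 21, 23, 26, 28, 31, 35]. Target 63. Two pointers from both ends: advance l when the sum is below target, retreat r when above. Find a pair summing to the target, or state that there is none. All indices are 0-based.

l=0 r=16: -9+35=26 <63, l++
l=1 r=16: -6+35=29 <63, l++
l=2 r=16: -1+35=34 <63, l++
l=3 r=16: 0+35=35 <63, l++
l=4 r=16: 1+35=36 <63, l++
l=5 r=16: 3+35=38 <63, l++
l=6 r=16: 5+35=40 <63, l++
l=7 r=16: 7+35=42 <63, l++
l=8 r=16: 9+35=44 <63, l++
l=9 r=16: 18+35=53 <63, l++
l=10 r=16: 19+35=54 <63, l++
l=11 r=16: 21+35=56 <63, l++
l=12 r=16: 23+35=58 <63, l++
l=13 r=16: 26+35=61 <63, l++
l=14 r=16: 28+35=63, found

(28, 35)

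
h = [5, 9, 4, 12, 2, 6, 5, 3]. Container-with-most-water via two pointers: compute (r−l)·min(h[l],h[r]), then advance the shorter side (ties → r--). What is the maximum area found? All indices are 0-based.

max area = 30

[0,7] min(5,3)*7=21 best=21 * → r--
[0,6] min(5,5)*6=30 best=30 * → r--
[0,5] min(5,6)*5=25 best=30 → l++
[1,5] min(9,6)*4=24 best=30 → r--
[1,4] min(9,2)*3=6 best=30 → r--
[1,3] min(9,12)*2=18 best=30 → l++
[2,3] min(4,12)*1=4 best=30 → l++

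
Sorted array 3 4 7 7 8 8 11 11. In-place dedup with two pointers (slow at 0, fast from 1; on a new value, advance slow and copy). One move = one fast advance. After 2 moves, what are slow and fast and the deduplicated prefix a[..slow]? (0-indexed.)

slow=2, fast=3, prefix=[3, 4, 7]

(s=0,f=1) a[fast]=4≠a[slow]=3 write a[1]=4 → slow++,fast++
(s=1,f=2) a[fast]=7≠a[slow]=4 write a[2]=7 → slow++,fast++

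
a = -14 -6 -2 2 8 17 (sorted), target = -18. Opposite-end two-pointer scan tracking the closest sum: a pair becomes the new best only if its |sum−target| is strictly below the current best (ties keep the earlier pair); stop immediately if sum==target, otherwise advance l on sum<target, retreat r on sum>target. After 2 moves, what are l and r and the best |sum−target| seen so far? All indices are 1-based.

l=1 r=6: -14+17=3 d=21 *, r--
l=1 r=5: -14+8=-6 d=12 *, r--

l=1, r=4, best |Δ|=12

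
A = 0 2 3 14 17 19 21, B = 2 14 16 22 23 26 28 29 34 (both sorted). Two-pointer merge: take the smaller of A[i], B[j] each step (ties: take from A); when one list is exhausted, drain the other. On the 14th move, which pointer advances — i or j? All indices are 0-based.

[i=0,j=0] A[i]=0<=B[j]=2 take 0 → i++
[i=1,j=0] A[i]=2<=B[j]=2 take 2 → i++
[i=2,j=0] A[i]=3>B[j]=2 take 2 → j++
[i=2,j=1] A[i]=3<=B[j]=14 take 3 → i++
[i=3,j=1] A[i]=14<=B[j]=14 take 14 → i++
[i=4,j=1] A[i]=17>B[j]=14 take 14 → j++
[i=4,j=2] A[i]=17>B[j]=16 take 16 → j++
[i=4,j=3] A[i]=17<=B[j]=22 take 17 → i++
[i=5,j=3] A[i]=19<=B[j]=22 take 19 → i++
[i=6,j=3] A[i]=21<=B[j]=22 take 21 → i++
[i=7,j=3] A done, take B[j]=22 → j++
[i=7,j=4] A done, take B[j]=23 → j++
[i=7,j=5] A done, take B[j]=26 → j++
[i=7,j=6] A done, take B[j]=28 → j++

j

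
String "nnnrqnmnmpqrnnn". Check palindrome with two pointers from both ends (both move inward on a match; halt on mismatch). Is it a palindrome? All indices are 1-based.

not a palindrome (mismatch at 6,10)

l=1 r=15: 'n'=='n', l++,r--
l=2 r=14: 'n'=='n', l++,r--
l=3 r=13: 'n'=='n', l++,r--
l=4 r=12: 'r'=='r', l++,r--
l=5 r=11: 'q'=='q', l++,r--
l=6 r=10: 'n'!='p', stop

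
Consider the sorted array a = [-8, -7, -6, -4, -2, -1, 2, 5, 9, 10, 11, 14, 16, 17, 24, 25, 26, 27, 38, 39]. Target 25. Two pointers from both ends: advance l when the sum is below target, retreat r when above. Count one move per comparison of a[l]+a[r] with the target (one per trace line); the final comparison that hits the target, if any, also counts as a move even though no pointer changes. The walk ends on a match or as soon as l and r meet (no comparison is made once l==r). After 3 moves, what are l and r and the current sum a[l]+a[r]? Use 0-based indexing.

l=1, r=17, sum=20

[0,19] -8+39=31 >25 → r--
[0,18] -8+38=30 >25 → r--
[0,17] -8+27=19 <25 → l++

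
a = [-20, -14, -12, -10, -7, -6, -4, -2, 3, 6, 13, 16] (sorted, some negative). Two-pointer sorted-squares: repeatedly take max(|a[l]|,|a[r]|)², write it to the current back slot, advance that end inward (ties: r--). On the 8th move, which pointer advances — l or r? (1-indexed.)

l=1 r=12: |-20|>|16| out[12]=400, l++
l=2 r=12: |-14|<=|16| out[11]=256, r--
l=2 r=11: |-14|>|13| out[10]=196, l++
l=3 r=11: |-12|<=|13| out[9]=169, r--
l=3 r=10: |-12|>|6| out[8]=144, l++
l=4 r=10: |-10|>|6| out[7]=100, l++
l=5 r=10: |-7|>|6| out[6]=49, l++
l=6 r=10: |-6|<=|6| out[5]=36, r--

r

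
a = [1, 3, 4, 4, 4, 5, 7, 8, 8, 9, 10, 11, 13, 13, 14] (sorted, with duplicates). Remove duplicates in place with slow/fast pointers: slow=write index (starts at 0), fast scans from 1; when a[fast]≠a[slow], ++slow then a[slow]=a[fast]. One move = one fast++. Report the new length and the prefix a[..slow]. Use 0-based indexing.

(s=0,f=1) a[fast]=3≠a[slow]=1 write a[1]=3 → slow++,fast++
(s=1,f=2) a[fast]=4≠a[slow]=3 write a[2]=4 → slow++,fast++
(s=2,f=3) a[fast]=4=a[slow] dup → fast++
(s=2,f=4) a[fast]=4=a[slow] dup → fast++
(s=2,f=5) a[fast]=5≠a[slow]=4 write a[3]=5 → slow++,fast++
(s=3,f=6) a[fast]=7≠a[slow]=5 write a[4]=7 → slow++,fast++
(s=4,f=7) a[fast]=8≠a[slow]=7 write a[5]=8 → slow++,fast++
(s=5,f=8) a[fast]=8=a[slow] dup → fast++
(s=5,f=9) a[fast]=9≠a[slow]=8 write a[6]=9 → slow++,fast++
(s=6,f=10) a[fast]=10≠a[slow]=9 write a[7]=10 → slow++,fast++
(s=7,f=11) a[fast]=11≠a[slow]=10 write a[8]=11 → slow++,fast++
(s=8,f=12) a[fast]=13≠a[slow]=11 write a[9]=13 → slow++,fast++
(s=9,f=13) a[fast]=13=a[slow] dup → fast++
(s=9,f=14) a[fast]=14≠a[slow]=13 write a[10]=14 → slow++,fast++

length 11; prefix = [1, 3, 4, 5, 7, 8, 9, 10, 11, 13, 14]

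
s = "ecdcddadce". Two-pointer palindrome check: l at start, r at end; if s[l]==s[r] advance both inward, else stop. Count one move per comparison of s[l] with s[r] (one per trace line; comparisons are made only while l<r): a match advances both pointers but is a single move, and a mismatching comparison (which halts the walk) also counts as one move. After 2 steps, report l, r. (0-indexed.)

l=2, r=7

[0,9] 'e'=='e' → l++,r--
[1,8] 'c'=='c' → l++,r--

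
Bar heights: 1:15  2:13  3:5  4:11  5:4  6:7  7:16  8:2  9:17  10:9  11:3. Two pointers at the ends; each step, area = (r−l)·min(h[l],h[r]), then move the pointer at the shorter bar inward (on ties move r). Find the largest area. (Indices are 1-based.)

[1,11] min(15,3)*10=30 best=30 * → r--
[1,10] min(15,9)*9=81 best=81 * → r--
[1,9] min(15,17)*8=120 best=120 * → l++
[2,9] min(13,17)*7=91 best=120 → l++
[3,9] min(5,17)*6=30 best=120 → l++
[4,9] min(11,17)*5=55 best=120 → l++
[5,9] min(4,17)*4=16 best=120 → l++
[6,9] min(7,17)*3=21 best=120 → l++
[7,9] min(16,17)*2=32 best=120 → l++
[8,9] min(2,17)*1=2 best=120 → l++

max area = 120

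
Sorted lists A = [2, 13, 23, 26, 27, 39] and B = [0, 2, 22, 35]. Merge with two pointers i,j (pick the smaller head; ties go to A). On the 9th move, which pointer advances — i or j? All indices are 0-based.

[i=0,j=0] A[i]=2>B[j]=0 take 0 → j++
[i=0,j=1] A[i]=2<=B[j]=2 take 2 → i++
[i=1,j=1] A[i]=13>B[j]=2 take 2 → j++
[i=1,j=2] A[i]=13<=B[j]=22 take 13 → i++
[i=2,j=2] A[i]=23>B[j]=22 take 22 → j++
[i=2,j=3] A[i]=23<=B[j]=35 take 23 → i++
[i=3,j=3] A[i]=26<=B[j]=35 take 26 → i++
[i=4,j=3] A[i]=27<=B[j]=35 take 27 → i++
[i=5,j=3] A[i]=39>B[j]=35 take 35 → j++

j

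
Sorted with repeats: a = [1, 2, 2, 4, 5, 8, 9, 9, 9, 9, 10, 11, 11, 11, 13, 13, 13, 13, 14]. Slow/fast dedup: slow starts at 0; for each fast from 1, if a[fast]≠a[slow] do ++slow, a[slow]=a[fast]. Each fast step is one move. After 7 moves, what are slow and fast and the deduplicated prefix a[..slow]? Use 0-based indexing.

slow=5, fast=8, prefix=[1, 2, 4, 5, 8, 9]

slow=0 fast=1: a[fast]=2≠a[slow]=1 write a[1]=2, slow++,fast++
slow=1 fast=2: a[fast]=2=a[slow] dup, fast++
slow=1 fast=3: a[fast]=4≠a[slow]=2 write a[2]=4, slow++,fast++
slow=2 fast=4: a[fast]=5≠a[slow]=4 write a[3]=5, slow++,fast++
slow=3 fast=5: a[fast]=8≠a[slow]=5 write a[4]=8, slow++,fast++
slow=4 fast=6: a[fast]=9≠a[slow]=8 write a[5]=9, slow++,fast++
slow=5 fast=7: a[fast]=9=a[slow] dup, fast++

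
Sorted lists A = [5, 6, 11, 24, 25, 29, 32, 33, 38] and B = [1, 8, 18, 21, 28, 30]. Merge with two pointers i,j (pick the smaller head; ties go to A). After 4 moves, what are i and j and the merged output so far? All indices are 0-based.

i=2, j=2, merged so far=[1, 5, 6, 8]

i=0 j=0: A[i]=5>B[j]=1 take 1, j++
i=0 j=1: A[i]=5<=B[j]=8 take 5, i++
i=1 j=1: A[i]=6<=B[j]=8 take 6, i++
i=2 j=1: A[i]=11>B[j]=8 take 8, j++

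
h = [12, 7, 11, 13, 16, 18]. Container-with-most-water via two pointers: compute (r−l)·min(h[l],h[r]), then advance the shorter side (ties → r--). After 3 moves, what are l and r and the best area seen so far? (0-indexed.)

l=0 r=5: min(12,18)*5=60 best=60 *, l++
l=1 r=5: min(7,18)*4=28 best=60, l++
l=2 r=5: min(11,18)*3=33 best=60, l++

l=3, r=5, best area=60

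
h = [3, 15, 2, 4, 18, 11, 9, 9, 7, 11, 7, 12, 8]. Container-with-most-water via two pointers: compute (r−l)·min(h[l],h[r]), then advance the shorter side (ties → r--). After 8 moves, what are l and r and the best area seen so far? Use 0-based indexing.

l=0 r=12: min(3,8)*12=36 best=36 *, l++
l=1 r=12: min(15,8)*11=88 best=88 *, r--
l=1 r=11: min(15,12)*10=120 best=120 *, r--
l=1 r=10: min(15,7)*9=63 best=120, r--
l=1 r=9: min(15,11)*8=88 best=120, r--
l=1 r=8: min(15,7)*7=49 best=120, r--
l=1 r=7: min(15,9)*6=54 best=120, r--
l=1 r=6: min(15,9)*5=45 best=120, r--

l=1, r=5, best area=120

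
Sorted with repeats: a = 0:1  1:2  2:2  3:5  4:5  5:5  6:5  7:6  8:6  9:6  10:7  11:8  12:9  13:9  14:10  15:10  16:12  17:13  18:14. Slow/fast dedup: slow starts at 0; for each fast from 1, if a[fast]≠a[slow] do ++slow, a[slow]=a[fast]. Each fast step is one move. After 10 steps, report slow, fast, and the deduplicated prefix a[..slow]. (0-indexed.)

slow=0 fast=1: a[fast]=2≠a[slow]=1 write a[1]=2, slow++,fast++
slow=1 fast=2: a[fast]=2=a[slow] dup, fast++
slow=1 fast=3: a[fast]=5≠a[slow]=2 write a[2]=5, slow++,fast++
slow=2 fast=4: a[fast]=5=a[slow] dup, fast++
slow=2 fast=5: a[fast]=5=a[slow] dup, fast++
slow=2 fast=6: a[fast]=5=a[slow] dup, fast++
slow=2 fast=7: a[fast]=6≠a[slow]=5 write a[3]=6, slow++,fast++
slow=3 fast=8: a[fast]=6=a[slow] dup, fast++
slow=3 fast=9: a[fast]=6=a[slow] dup, fast++
slow=3 fast=10: a[fast]=7≠a[slow]=6 write a[4]=7, slow++,fast++

slow=4, fast=11, prefix=[1, 2, 5, 6, 7]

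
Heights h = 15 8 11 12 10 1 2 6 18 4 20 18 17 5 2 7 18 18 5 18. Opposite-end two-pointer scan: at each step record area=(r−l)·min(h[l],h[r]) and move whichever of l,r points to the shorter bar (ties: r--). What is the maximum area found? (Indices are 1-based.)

max area = 285

l=1 r=20: min(15,18)*19=285 best=285 *, l++
l=2 r=20: min(8,18)*18=144 best=285, l++
l=3 r=20: min(11,18)*17=187 best=285, l++
l=4 r=20: min(12,18)*16=192 best=285, l++
l=5 r=20: min(10,18)*15=150 best=285, l++
l=6 r=20: min(1,18)*14=14 best=285, l++
l=7 r=20: min(2,18)*13=26 best=285, l++
l=8 r=20: min(6,18)*12=72 best=285, l++
l=9 r=20: min(18,18)*11=198 best=285, r--
l=9 r=19: min(18,5)*10=50 best=285, r--
l=9 r=18: min(18,18)*9=162 best=285, r--
l=9 r=17: min(18,18)*8=144 best=285, r--
l=9 r=16: min(18,7)*7=49 best=285, r--
l=9 r=15: min(18,2)*6=12 best=285, r--
l=9 r=14: min(18,5)*5=25 best=285, r--
l=9 r=13: min(18,17)*4=68 best=285, r--
l=9 r=12: min(18,18)*3=54 best=285, r--
l=9 r=11: min(18,20)*2=36 best=285, l++
l=10 r=11: min(4,20)*1=4 best=285, l++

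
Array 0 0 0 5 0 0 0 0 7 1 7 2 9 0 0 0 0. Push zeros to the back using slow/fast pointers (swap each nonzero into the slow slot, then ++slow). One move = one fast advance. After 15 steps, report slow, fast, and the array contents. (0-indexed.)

slow=6, fast=15, a=[5, 7, 1, 7, 2, 9, 0, 0, 0, 0, 0, 0, 0, 0, 0, 0, 0]

(s=0,f=0) a[fast]=0 → fast++
(s=0,f=1) a[fast]=0 → fast++
(s=0,f=2) a[fast]=0 → fast++
(s=0,f=3) a[fast]=5≠0 swap→a[0]=5 → slow++,fast++
(s=1,f=4) a[fast]=0 → fast++
(s=1,f=5) a[fast]=0 → fast++
(s=1,f=6) a[fast]=0 → fast++
(s=1,f=7) a[fast]=0 → fast++
(s=1,f=8) a[fast]=7≠0 swap→a[1]=7 → slow++,fast++
(s=2,f=9) a[fast]=1≠0 swap→a[2]=1 → slow++,fast++
(s=3,f=10) a[fast]=7≠0 swap→a[3]=7 → slow++,fast++
(s=4,f=11) a[fast]=2≠0 swap→a[4]=2 → slow++,fast++
(s=5,f=12) a[fast]=9≠0 swap→a[5]=9 → slow++,fast++
(s=6,f=13) a[fast]=0 → fast++
(s=6,f=14) a[fast]=0 → fast++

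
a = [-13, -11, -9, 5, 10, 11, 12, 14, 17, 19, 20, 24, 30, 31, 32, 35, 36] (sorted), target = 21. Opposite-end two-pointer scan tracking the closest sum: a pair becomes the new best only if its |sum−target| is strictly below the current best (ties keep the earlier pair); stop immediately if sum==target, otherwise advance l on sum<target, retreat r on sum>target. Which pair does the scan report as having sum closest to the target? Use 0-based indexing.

pair (-11, 32) with sum 21 (|Δ|=0)

[0,16] -13+36=23 d=2 * → r--
[0,15] -13+35=22 d=1 * → r--
[0,14] -13+32=19 d=2 → l++
[1,14] -11+32=21 d=0 * → stop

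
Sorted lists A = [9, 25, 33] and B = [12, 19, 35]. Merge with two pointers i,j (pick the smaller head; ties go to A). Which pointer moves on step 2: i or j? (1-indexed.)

j

[i=1,j=1] A[i]=9<=B[j]=12 take 9 → i++
[i=2,j=1] A[i]=25>B[j]=12 take 12 → j++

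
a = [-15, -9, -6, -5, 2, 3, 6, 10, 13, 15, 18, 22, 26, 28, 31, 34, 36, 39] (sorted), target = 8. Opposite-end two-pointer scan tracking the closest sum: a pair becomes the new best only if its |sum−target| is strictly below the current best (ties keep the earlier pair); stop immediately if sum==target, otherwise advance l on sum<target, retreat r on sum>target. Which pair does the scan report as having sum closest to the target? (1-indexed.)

l=1 r=18: -15+39=24 d=16 *, r--
l=1 r=17: -15+36=21 d=13 *, r--
l=1 r=16: -15+34=19 d=11 *, r--
l=1 r=15: -15+31=16 d=8 *, r--
l=1 r=14: -15+28=13 d=5 *, r--
l=1 r=13: -15+26=11 d=3 *, r--
l=1 r=12: -15+22=7 d=1 *, l++
l=2 r=12: -9+22=13 d=5, r--
l=2 r=11: -9+18=9 d=1, r--
l=2 r=10: -9+15=6 d=2, l++
l=3 r=10: -6+15=9 d=1, r--
l=3 r=9: -6+13=7 d=1, l++
l=4 r=9: -5+13=8 d=0 *, stop

pair (-5, 13) with sum 8 (|Δ|=0)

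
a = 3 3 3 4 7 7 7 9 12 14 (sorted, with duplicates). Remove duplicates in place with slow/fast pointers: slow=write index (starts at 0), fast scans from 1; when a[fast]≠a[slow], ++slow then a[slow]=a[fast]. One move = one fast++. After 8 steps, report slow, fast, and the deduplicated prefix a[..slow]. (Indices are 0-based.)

slow=4, fast=9, prefix=[3, 4, 7, 9, 12]

(s=0,f=1) a[fast]=3=a[slow] dup → fast++
(s=0,f=2) a[fast]=3=a[slow] dup → fast++
(s=0,f=3) a[fast]=4≠a[slow]=3 write a[1]=4 → slow++,fast++
(s=1,f=4) a[fast]=7≠a[slow]=4 write a[2]=7 → slow++,fast++
(s=2,f=5) a[fast]=7=a[slow] dup → fast++
(s=2,f=6) a[fast]=7=a[slow] dup → fast++
(s=2,f=7) a[fast]=9≠a[slow]=7 write a[3]=9 → slow++,fast++
(s=3,f=8) a[fast]=12≠a[slow]=9 write a[4]=12 → slow++,fast++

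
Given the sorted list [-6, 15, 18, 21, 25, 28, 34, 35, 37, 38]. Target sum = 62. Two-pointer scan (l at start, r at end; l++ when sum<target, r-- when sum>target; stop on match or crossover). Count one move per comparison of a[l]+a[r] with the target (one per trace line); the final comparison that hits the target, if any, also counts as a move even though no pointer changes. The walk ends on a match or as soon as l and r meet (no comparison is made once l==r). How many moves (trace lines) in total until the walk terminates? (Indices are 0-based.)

l=0 r=9: -6+38=32 <62, l++
l=1 r=9: 15+38=53 <62, l++
l=2 r=9: 18+38=56 <62, l++
l=3 r=9: 21+38=59 <62, l++
l=4 r=9: 25+38=63 >62, r--
l=4 r=8: 25+37=62, found

6 moves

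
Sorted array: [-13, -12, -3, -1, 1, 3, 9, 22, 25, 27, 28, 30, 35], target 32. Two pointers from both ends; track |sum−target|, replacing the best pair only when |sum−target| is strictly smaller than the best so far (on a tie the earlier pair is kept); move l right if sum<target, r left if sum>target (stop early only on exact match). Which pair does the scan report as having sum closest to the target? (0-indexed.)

[0,12] -13+35=22 d=10 * → l++
[1,12] -12+35=23 d=9 * → l++
[2,12] -3+35=32 d=0 * → stop

pair (-3, 35) with sum 32 (|Δ|=0)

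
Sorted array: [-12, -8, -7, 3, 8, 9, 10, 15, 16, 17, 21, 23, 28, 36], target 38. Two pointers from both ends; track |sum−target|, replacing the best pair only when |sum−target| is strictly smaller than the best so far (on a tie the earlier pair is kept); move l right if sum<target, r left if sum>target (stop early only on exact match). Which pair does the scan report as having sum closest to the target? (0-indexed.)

pair (10, 28) with sum 38 (|Δ|=0)

[0,13] -12+36=24 d=14 * → l++
[1,13] -8+36=28 d=10 * → l++
[2,13] -7+36=29 d=9 * → l++
[3,13] 3+36=39 d=1 * → r--
[3,12] 3+28=31 d=7 → l++
[4,12] 8+28=36 d=2 → l++
[5,12] 9+28=37 d=1 → l++
[6,12] 10+28=38 d=0 * → stop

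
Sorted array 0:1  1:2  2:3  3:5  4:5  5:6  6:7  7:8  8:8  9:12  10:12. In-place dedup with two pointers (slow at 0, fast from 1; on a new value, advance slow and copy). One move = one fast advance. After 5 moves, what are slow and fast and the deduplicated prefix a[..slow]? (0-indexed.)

(s=0,f=1) a[fast]=2≠a[slow]=1 write a[1]=2 → slow++,fast++
(s=1,f=2) a[fast]=3≠a[slow]=2 write a[2]=3 → slow++,fast++
(s=2,f=3) a[fast]=5≠a[slow]=3 write a[3]=5 → slow++,fast++
(s=3,f=4) a[fast]=5=a[slow] dup → fast++
(s=3,f=5) a[fast]=6≠a[slow]=5 write a[4]=6 → slow++,fast++

slow=4, fast=6, prefix=[1, 2, 3, 5, 6]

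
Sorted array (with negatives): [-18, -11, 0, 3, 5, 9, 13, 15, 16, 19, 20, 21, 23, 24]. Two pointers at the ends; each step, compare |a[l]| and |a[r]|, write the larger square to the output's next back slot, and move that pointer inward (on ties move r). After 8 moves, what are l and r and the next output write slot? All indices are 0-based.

l=1, r=6, next write slot=5

l=0 r=13: |-18|<=|24| out[13]=576, r--
l=0 r=12: |-18|<=|23| out[12]=529, r--
l=0 r=11: |-18|<=|21| out[11]=441, r--
l=0 r=10: |-18|<=|20| out[10]=400, r--
l=0 r=9: |-18|<=|19| out[9]=361, r--
l=0 r=8: |-18|>|16| out[8]=324, l++
l=1 r=8: |-11|<=|16| out[7]=256, r--
l=1 r=7: |-11|<=|15| out[6]=225, r--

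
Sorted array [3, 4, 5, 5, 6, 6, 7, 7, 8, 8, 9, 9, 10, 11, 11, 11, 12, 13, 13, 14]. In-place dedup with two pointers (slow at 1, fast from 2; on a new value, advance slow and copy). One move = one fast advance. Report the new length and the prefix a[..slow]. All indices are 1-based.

length 12; prefix = [3, 4, 5, 6, 7, 8, 9, 10, 11, 12, 13, 14]

slow=1 fast=2: a[fast]=4≠a[slow]=3 write a[2]=4, slow++,fast++
slow=2 fast=3: a[fast]=5≠a[slow]=4 write a[3]=5, slow++,fast++
slow=3 fast=4: a[fast]=5=a[slow] dup, fast++
slow=3 fast=5: a[fast]=6≠a[slow]=5 write a[4]=6, slow++,fast++
slow=4 fast=6: a[fast]=6=a[slow] dup, fast++
slow=4 fast=7: a[fast]=7≠a[slow]=6 write a[5]=7, slow++,fast++
slow=5 fast=8: a[fast]=7=a[slow] dup, fast++
slow=5 fast=9: a[fast]=8≠a[slow]=7 write a[6]=8, slow++,fast++
slow=6 fast=10: a[fast]=8=a[slow] dup, fast++
slow=6 fast=11: a[fast]=9≠a[slow]=8 write a[7]=9, slow++,fast++
slow=7 fast=12: a[fast]=9=a[slow] dup, fast++
slow=7 fast=13: a[fast]=10≠a[slow]=9 write a[8]=10, slow++,fast++
slow=8 fast=14: a[fast]=11≠a[slow]=10 write a[9]=11, slow++,fast++
slow=9 fast=15: a[fast]=11=a[slow] dup, fast++
slow=9 fast=16: a[fast]=11=a[slow] dup, fast++
slow=9 fast=17: a[fast]=12≠a[slow]=11 write a[10]=12, slow++,fast++
slow=10 fast=18: a[fast]=13≠a[slow]=12 write a[11]=13, slow++,fast++
slow=11 fast=19: a[fast]=13=a[slow] dup, fast++
slow=11 fast=20: a[fast]=14≠a[slow]=13 write a[12]=14, slow++,fast++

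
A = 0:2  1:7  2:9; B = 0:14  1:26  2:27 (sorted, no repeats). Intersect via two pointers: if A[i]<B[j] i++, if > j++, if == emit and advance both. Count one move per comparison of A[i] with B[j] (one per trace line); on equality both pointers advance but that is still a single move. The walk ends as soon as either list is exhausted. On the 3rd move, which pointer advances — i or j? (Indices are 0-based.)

i

i=0 j=0: 2<14, i++
i=1 j=0: 7<14, i++
i=2 j=0: 9<14, i++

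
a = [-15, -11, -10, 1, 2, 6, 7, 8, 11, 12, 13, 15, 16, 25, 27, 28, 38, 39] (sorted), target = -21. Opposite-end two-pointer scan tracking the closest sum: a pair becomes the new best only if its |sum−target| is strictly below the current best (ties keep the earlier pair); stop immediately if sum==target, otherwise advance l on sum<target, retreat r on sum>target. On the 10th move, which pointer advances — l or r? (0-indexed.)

r

[0,17] -15+39=24 d=45 * → r--
[0,16] -15+38=23 d=44 * → r--
[0,15] -15+28=13 d=34 * → r--
[0,14] -15+27=12 d=33 * → r--
[0,13] -15+25=10 d=31 * → r--
[0,12] -15+16=1 d=22 * → r--
[0,11] -15+15=0 d=21 * → r--
[0,10] -15+13=-2 d=19 * → r--
[0,9] -15+12=-3 d=18 * → r--
[0,8] -15+11=-4 d=17 * → r--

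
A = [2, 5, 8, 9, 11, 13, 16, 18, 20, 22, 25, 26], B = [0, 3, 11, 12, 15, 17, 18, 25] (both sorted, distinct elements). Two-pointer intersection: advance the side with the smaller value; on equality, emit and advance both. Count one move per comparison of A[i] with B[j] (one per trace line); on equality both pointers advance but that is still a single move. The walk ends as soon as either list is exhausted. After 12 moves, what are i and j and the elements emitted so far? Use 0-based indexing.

i=0 j=0: 2>0, j++
i=0 j=1: 2<3, i++
i=1 j=1: 5>3, j++
i=1 j=2: 5<11, i++
i=2 j=2: 8<11, i++
i=3 j=2: 9<11, i++
i=4 j=2: 11==11 emit, i++,j++
i=5 j=3: 13>12, j++
i=5 j=4: 13<15, i++
i=6 j=4: 16>15, j++
i=6 j=5: 16<17, i++
i=7 j=5: 18>17, j++

i=7, j=6, emitted=[11]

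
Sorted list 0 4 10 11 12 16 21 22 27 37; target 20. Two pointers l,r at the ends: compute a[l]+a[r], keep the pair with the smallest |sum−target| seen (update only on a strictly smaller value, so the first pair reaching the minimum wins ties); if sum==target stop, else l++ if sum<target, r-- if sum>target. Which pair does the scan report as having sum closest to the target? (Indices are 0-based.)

[0,9] 0+37=37 d=17 * → r--
[0,8] 0+27=27 d=7 * → r--
[0,7] 0+22=22 d=2 * → r--
[0,6] 0+21=21 d=1 * → r--
[0,5] 0+16=16 d=4 → l++
[1,5] 4+16=20 d=0 * → stop

pair (4, 16) with sum 20 (|Δ|=0)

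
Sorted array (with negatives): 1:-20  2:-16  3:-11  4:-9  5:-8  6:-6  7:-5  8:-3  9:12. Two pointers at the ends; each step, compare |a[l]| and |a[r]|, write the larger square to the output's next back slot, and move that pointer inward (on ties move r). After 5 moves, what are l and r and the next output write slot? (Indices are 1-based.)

[1,9] |-20|>|12| out[9]=400 → l++
[2,9] |-16|>|12| out[8]=256 → l++
[3,9] |-11|<=|12| out[7]=144 → r--
[3,8] |-11|>|-3| out[6]=121 → l++
[4,8] |-9|>|-3| out[5]=81 → l++

l=5, r=8, next write slot=4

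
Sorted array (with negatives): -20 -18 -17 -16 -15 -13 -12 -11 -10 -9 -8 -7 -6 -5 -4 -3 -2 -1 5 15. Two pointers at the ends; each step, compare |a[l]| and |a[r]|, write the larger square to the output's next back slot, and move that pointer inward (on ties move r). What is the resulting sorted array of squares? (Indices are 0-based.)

[1, 4, 9, 16, 25, 25, 36, 49, 64, 81, 100, 121, 144, 169, 225, 225, 256, 289, 324, 400]

[0,19] |-20|>|15| out[19]=400 → l++
[1,19] |-18|>|15| out[18]=324 → l++
[2,19] |-17|>|15| out[17]=289 → l++
[3,19] |-16|>|15| out[16]=256 → l++
[4,19] |-15|<=|15| out[15]=225 → r--
[4,18] |-15|>|5| out[14]=225 → l++
[5,18] |-13|>|5| out[13]=169 → l++
[6,18] |-12|>|5| out[12]=144 → l++
[7,18] |-11|>|5| out[11]=121 → l++
[8,18] |-10|>|5| out[10]=100 → l++
[9,18] |-9|>|5| out[9]=81 → l++
[10,18] |-8|>|5| out[8]=64 → l++
[11,18] |-7|>|5| out[7]=49 → l++
[12,18] |-6|>|5| out[6]=36 → l++
[13,18] |-5|<=|5| out[5]=25 → r--
[13,17] |-5|>|-1| out[4]=25 → l++
[14,17] |-4|>|-1| out[3]=16 → l++
[15,17] |-3|>|-1| out[2]=9 → l++
[16,17] |-2|>|-1| out[1]=4 → l++
[17,17] |-1|<=|-1| out[0]=1 → r--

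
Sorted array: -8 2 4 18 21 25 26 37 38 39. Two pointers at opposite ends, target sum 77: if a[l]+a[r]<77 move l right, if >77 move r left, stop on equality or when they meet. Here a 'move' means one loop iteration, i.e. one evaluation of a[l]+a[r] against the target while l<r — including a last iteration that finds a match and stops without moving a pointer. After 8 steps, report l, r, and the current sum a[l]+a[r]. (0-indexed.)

l=0 r=9: -8+39=31 <77, l++
l=1 r=9: 2+39=41 <77, l++
l=2 r=9: 4+39=43 <77, l++
l=3 r=9: 18+39=57 <77, l++
l=4 r=9: 21+39=60 <77, l++
l=5 r=9: 25+39=64 <77, l++
l=6 r=9: 26+39=65 <77, l++
l=7 r=9: 37+39=76 <77, l++

l=8, r=9, sum=77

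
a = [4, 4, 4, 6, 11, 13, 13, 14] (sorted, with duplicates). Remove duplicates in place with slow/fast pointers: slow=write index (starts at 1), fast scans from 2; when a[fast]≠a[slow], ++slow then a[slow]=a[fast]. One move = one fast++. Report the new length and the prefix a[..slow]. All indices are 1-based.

(s=1,f=2) a[fast]=4=a[slow] dup → fast++
(s=1,f=3) a[fast]=4=a[slow] dup → fast++
(s=1,f=4) a[fast]=6≠a[slow]=4 write a[2]=6 → slow++,fast++
(s=2,f=5) a[fast]=11≠a[slow]=6 write a[3]=11 → slow++,fast++
(s=3,f=6) a[fast]=13≠a[slow]=11 write a[4]=13 → slow++,fast++
(s=4,f=7) a[fast]=13=a[slow] dup → fast++
(s=4,f=8) a[fast]=14≠a[slow]=13 write a[5]=14 → slow++,fast++

length 5; prefix = [4, 6, 11, 13, 14]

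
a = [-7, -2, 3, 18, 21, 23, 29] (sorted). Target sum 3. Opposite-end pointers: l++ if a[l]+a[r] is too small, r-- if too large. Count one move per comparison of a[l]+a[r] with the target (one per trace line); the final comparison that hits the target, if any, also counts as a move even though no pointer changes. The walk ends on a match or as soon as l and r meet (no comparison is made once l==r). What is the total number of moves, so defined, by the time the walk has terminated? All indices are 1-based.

6 moves

[1,7] -7+29=22 >3 → r--
[1,6] -7+23=16 >3 → r--
[1,5] -7+21=14 >3 → r--
[1,4] -7+18=11 >3 → r--
[1,3] -7+3=-4 <3 → l++
[2,3] -2+3=1 <3 → l++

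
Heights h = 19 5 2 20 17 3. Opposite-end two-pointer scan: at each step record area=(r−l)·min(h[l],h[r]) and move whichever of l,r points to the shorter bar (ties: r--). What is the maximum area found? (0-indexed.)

l=0 r=5: min(19,3)*5=15 best=15 *, r--
l=0 r=4: min(19,17)*4=68 best=68 *, r--
l=0 r=3: min(19,20)*3=57 best=68, l++
l=1 r=3: min(5,20)*2=10 best=68, l++
l=2 r=3: min(2,20)*1=2 best=68, l++

max area = 68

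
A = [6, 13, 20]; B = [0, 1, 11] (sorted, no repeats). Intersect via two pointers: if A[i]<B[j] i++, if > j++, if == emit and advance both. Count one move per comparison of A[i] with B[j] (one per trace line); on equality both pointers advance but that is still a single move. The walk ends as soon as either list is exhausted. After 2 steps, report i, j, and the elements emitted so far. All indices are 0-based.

[i=0,j=0] 6>0 → j++
[i=0,j=1] 6>1 → j++

i=0, j=2, emitted=[]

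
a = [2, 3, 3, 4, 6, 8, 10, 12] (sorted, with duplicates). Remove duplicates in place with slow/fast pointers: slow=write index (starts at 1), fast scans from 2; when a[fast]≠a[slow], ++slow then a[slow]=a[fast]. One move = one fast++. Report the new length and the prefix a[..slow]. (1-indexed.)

length 7; prefix = [2, 3, 4, 6, 8, 10, 12]

slow=1 fast=2: a[fast]=3≠a[slow]=2 write a[2]=3, slow++,fast++
slow=2 fast=3: a[fast]=3=a[slow] dup, fast++
slow=2 fast=4: a[fast]=4≠a[slow]=3 write a[3]=4, slow++,fast++
slow=3 fast=5: a[fast]=6≠a[slow]=4 write a[4]=6, slow++,fast++
slow=4 fast=6: a[fast]=8≠a[slow]=6 write a[5]=8, slow++,fast++
slow=5 fast=7: a[fast]=10≠a[slow]=8 write a[6]=10, slow++,fast++
slow=6 fast=8: a[fast]=12≠a[slow]=10 write a[7]=12, slow++,fast++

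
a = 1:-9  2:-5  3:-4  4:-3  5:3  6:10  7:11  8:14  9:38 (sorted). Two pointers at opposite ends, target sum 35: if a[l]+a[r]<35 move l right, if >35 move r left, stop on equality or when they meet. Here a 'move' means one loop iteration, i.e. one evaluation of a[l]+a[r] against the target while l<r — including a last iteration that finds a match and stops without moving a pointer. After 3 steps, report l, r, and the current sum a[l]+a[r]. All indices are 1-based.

l=4, r=9, sum=35

[1,9] -9+38=29 <35 → l++
[2,9] -5+38=33 <35 → l++
[3,9] -4+38=34 <35 → l++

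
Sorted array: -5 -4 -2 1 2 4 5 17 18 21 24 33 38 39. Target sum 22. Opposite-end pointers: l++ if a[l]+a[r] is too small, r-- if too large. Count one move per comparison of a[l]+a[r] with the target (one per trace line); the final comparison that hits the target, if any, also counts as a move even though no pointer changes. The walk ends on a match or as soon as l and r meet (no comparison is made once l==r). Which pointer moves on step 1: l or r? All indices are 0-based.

l=0 r=13: -5+39=34 >22, r--

r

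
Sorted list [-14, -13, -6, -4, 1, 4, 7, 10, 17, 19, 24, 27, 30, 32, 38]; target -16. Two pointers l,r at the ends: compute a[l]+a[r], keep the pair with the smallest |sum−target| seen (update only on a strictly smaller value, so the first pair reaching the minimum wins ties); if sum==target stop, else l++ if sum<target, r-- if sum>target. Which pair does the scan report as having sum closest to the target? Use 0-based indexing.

[0,14] -14+38=24 d=40 * → r--
[0,13] -14+32=18 d=34 * → r--
[0,12] -14+30=16 d=32 * → r--
[0,11] -14+27=13 d=29 * → r--
[0,10] -14+24=10 d=26 * → r--
[0,9] -14+19=5 d=21 * → r--
[0,8] -14+17=3 d=19 * → r--
[0,7] -14+10=-4 d=12 * → r--
[0,6] -14+7=-7 d=9 * → r--
[0,5] -14+4=-10 d=6 * → r--
[0,4] -14+1=-13 d=3 * → r--
[0,3] -14+-4=-18 d=2 * → l++
[1,3] -13+-4=-17 d=1 * → l++
[2,3] -6+-4=-10 d=6 → r--

pair (-13, -4) with sum -17 (|Δ|=1)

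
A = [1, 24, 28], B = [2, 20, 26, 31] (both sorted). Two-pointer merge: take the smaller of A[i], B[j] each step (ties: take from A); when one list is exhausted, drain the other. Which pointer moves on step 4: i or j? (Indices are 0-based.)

i

i=0 j=0: A[i]=1<=B[j]=2 take 1, i++
i=1 j=0: A[i]=24>B[j]=2 take 2, j++
i=1 j=1: A[i]=24>B[j]=20 take 20, j++
i=1 j=2: A[i]=24<=B[j]=26 take 24, i++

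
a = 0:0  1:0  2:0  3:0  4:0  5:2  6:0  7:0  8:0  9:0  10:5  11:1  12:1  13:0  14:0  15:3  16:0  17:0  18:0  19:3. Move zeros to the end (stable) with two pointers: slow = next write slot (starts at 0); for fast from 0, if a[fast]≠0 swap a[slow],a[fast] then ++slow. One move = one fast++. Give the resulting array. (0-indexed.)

(s=0,f=0) a[fast]=0 → fast++
(s=0,f=1) a[fast]=0 → fast++
(s=0,f=2) a[fast]=0 → fast++
(s=0,f=3) a[fast]=0 → fast++
(s=0,f=4) a[fast]=0 → fast++
(s=0,f=5) a[fast]=2≠0 swap→a[0]=2 → slow++,fast++
(s=1,f=6) a[fast]=0 → fast++
(s=1,f=7) a[fast]=0 → fast++
(s=1,f=8) a[fast]=0 → fast++
(s=1,f=9) a[fast]=0 → fast++
(s=1,f=10) a[fast]=5≠0 swap→a[1]=5 → slow++,fast++
(s=2,f=11) a[fast]=1≠0 swap→a[2]=1 → slow++,fast++
(s=3,f=12) a[fast]=1≠0 swap→a[3]=1 → slow++,fast++
(s=4,f=13) a[fast]=0 → fast++
(s=4,f=14) a[fast]=0 → fast++
(s=4,f=15) a[fast]=3≠0 swap→a[4]=3 → slow++,fast++
(s=5,f=16) a[fast]=0 → fast++
(s=5,f=17) a[fast]=0 → fast++
(s=5,f=18) a[fast]=0 → fast++
(s=5,f=19) a[fast]=3≠0 swap→a[5]=3 → slow++,fast++

[2, 5, 1, 1, 3, 3, 0, 0, 0, 0, 0, 0, 0, 0, 0, 0, 0, 0, 0, 0]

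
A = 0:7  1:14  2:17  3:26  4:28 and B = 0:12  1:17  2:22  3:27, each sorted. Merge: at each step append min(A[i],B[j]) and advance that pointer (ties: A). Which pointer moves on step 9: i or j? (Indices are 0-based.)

[i=0,j=0] A[i]=7<=B[j]=12 take 7 → i++
[i=1,j=0] A[i]=14>B[j]=12 take 12 → j++
[i=1,j=1] A[i]=14<=B[j]=17 take 14 → i++
[i=2,j=1] A[i]=17<=B[j]=17 take 17 → i++
[i=3,j=1] A[i]=26>B[j]=17 take 17 → j++
[i=3,j=2] A[i]=26>B[j]=22 take 22 → j++
[i=3,j=3] A[i]=26<=B[j]=27 take 26 → i++
[i=4,j=3] A[i]=28>B[j]=27 take 27 → j++
[i=4,j=4] B done, take A[i]=28 → i++

i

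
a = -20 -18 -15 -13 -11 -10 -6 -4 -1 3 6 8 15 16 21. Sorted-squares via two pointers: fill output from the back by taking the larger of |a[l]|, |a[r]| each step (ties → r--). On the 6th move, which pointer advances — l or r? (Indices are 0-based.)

l

l=0 r=14: |-20|<=|21| out[14]=441, r--
l=0 r=13: |-20|>|16| out[13]=400, l++
l=1 r=13: |-18|>|16| out[12]=324, l++
l=2 r=13: |-15|<=|16| out[11]=256, r--
l=2 r=12: |-15|<=|15| out[10]=225, r--
l=2 r=11: |-15|>|8| out[9]=225, l++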